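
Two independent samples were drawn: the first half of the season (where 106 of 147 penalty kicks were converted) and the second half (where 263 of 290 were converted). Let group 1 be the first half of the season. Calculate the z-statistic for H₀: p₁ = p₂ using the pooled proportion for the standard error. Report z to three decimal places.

z = -5.063

Sample proportions: p̂₁ = 106/147 = 0.72109 and p̂₂ = 263/290 = 0.90690.
Pooled p̂ = (106+263)/(147+290) = 369/437 = 0.84439.
SE = √[p̂(1−p̂)(1/n₁+1/n₂)] = √[0.84439·0.15561·(1/147+1/290)] ≈ 0.036700.
z = -0.18581/0.036700 = -5.063.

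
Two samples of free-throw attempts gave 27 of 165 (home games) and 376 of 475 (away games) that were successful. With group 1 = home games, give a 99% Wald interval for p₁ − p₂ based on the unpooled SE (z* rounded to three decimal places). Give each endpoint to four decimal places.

p̂₁ = 0.16364, p̂₂ = 0.79158, so the observed difference is -0.62794.
Unpooled SE = √(p̂₁(1−p̂₁)/n₁ + p̂₂(1−p̂₂)/n₂) = √(0.000829452 + 0.000347330) = 0.034304.
z* = 2.576 at the 99% level. Margin = 2.576·0.034304 = 0.08837.
Interval: -0.62794 ± 0.08837 → (-0.7163, -0.5396).

(-0.7163, -0.5396)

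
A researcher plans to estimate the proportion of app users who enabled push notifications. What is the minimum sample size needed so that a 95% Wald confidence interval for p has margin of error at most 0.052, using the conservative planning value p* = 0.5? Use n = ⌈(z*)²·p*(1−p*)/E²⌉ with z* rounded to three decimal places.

n = 356

z* = 1.960 at the 95% level.
p*(1−p*) = 0.2500.
Required n before rounding: 3.841600 × 0.2500 / 0.052² = 355.178.
Rounding up, n = 356.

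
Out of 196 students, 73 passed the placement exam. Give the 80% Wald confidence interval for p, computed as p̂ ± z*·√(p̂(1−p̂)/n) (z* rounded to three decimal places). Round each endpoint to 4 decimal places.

Sample proportion p̂ = 73/196 = 0.37245.
SE = √(p̂(1−p̂)/n) = √(0.233731/196) = 0.034533.
z* = 1.282 at the 80% level.
Margin = 1.282·0.034533 = 0.04427.
CI: 0.37245 ± 0.04427 = (0.3282, 0.4167).

(0.3282, 0.4167)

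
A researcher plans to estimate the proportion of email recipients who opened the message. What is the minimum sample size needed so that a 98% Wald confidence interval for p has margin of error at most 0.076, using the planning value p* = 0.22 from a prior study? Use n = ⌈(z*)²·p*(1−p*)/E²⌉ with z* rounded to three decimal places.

z* = 2.326 at the 98% level.
p*(1−p*) = 0.22·0.78 = 0.1716.
Required n before rounding: 5.410276 × 0.1716 / 0.076² = 160.735.
Rounding up, n = 161.

n = 161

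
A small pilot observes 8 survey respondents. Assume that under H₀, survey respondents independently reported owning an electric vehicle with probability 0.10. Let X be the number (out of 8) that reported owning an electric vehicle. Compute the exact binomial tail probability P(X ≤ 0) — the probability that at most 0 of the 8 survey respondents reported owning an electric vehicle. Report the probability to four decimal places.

P = 0.4305

X ~ Binomial(n=8, p=0.10).
P(X ≤ 0) = C(8,0)·0.10^0·0.90^8.
= 0.430467 = 0.4305.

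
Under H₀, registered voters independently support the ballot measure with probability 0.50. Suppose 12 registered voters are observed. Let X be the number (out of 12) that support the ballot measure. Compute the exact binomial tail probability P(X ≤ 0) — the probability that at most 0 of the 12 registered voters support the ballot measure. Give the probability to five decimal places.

X ~ Binomial(n=12, p=0.50).
P(X ≤ 0) = C(12,0)·0.50^0·0.50^12.
= 0.000244 = 0.00024.

P = 0.00024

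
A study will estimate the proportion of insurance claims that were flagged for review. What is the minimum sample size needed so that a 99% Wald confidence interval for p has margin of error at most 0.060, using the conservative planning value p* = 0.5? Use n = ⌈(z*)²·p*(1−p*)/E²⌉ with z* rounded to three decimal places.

z* = 2.576 at the 99% level.
p*(1−p*) = 0.50·0.50 = 0.2500.
Required n before rounding: 6.635776 × 0.2500 / 0.060² = 460.818.
Rounding up, n = 461.

n = 461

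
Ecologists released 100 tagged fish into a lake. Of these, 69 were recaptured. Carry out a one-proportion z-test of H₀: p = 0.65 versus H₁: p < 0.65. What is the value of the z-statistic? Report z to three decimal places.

z = 0.839

Sample proportion p̂ = 69/100 = 0.69000.
Null standard error: √(0.65·0.35/100) = √0.002275000 = 0.047697.
Test statistic: z = 0.04000/0.047697 = 0.839.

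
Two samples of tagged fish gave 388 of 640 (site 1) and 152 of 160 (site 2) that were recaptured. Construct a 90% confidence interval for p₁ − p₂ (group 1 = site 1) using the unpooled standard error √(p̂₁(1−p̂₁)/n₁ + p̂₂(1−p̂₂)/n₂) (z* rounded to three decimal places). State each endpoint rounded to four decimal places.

p̂₁ = 0.60625, p̂₂ = 0.95000, so the observed difference is -0.34375.
Unpooled SE = √(p̂₁(1−p̂₁)/n₁ + p̂₂(1−p̂₂)/n₂) = √(0.000372986 + 0.000296875) = 0.025882.
The 90% critical value is z* = 1.645. Margin of error = 0.04258.
So the interval runs from -0.3863 to -0.3012.

(-0.3863, -0.3012)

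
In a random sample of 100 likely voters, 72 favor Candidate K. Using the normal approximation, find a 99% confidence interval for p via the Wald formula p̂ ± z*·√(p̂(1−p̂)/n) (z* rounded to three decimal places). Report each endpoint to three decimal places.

With x = 72 successes in n = 100, p̂ = 0.72000.
Standard error of p̂: √(0.201600/100) = √0.002016000 = 0.044900.
For 99% confidence, z* = 2.576.
Margin of error: 2.576 × 0.044900 = 0.11566.
So the interval runs from 0.604 to 0.836.

(0.604, 0.836)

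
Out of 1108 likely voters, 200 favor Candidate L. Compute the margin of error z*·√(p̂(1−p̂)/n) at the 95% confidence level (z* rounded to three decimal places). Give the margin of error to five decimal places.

The sample proportion is 200/1108 = 0.18051.
Standard error of p̂: √(0.147923/1108) = √0.000133505 = 0.011554.
z* = 1.960 at the 95% level.
ME = 1.960·0.011554 = 0.02265.

ME = 0.02265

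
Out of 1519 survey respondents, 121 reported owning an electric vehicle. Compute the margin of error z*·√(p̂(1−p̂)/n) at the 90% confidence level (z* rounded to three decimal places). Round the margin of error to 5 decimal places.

ME = 0.01143

With x = 121 successes in n = 1519, p̂ = 0.07966.
SE(p̂) = √(0.07966·0.92034/1519) = 0.006947.
The 90% critical value is z* = 1.645.
So ME = 0.01143.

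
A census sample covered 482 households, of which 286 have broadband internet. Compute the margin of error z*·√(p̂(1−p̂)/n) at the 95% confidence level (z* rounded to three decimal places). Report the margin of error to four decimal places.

p̂ = 286/482 = 0.59336.
Standard error of p̂: √(0.241284/482) = √0.000500589 = 0.022374.
z* = 1.960 at the 95% level.
ME = 1.960·0.022374 = 0.0439.

ME = 0.0439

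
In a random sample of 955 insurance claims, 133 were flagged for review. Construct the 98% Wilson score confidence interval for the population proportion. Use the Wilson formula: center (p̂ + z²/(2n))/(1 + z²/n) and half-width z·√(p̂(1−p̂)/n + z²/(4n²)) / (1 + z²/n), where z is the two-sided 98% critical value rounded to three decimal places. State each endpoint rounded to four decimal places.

Here p̂ = 133/955 = 0.13927 and z = 2.326 (z² = 5.410276).
Denominator 1 + z²/n = 1 + 5.410276/955 = 1.005665.
Adjusted center: (0.13927 + z²/(2n))/1.005665 = 0.14130.
Radicand: p̂(1−p̂)/n + z²/(4n²) = 0.000125520 + 0.000001483 = 0.000127003.
Half-width = z·√(radicand)/denom = 2.326·0.011270/1.005665 = 0.02607.
CI: 0.14130 ± 0.02607 = (0.1152, 0.1674).

(0.1152, 0.1674)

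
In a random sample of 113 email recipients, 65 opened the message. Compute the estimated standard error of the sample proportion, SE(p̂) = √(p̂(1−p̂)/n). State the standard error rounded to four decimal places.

SE = 0.0465

With x = 65 successes in n = 113, p̂ = 0.57522.
p̂(1−p̂) = 0.244342.
Dividing by n and taking the root: √0.002162319 = 0.0465.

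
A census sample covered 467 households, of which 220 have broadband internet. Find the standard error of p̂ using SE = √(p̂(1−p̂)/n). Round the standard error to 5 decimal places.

SE = 0.02310

p̂ = 220/467 = 0.47109.
p̂(1−p̂) = 0.47109·0.52891 = 0.249164.
SE = √(0.249164/467) = 0.02310.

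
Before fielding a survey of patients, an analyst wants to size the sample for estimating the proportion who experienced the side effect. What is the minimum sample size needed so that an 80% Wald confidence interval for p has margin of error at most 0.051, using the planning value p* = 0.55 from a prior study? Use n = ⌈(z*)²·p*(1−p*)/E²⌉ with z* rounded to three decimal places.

For 80% confidence, z* = 1.282.
p*(1−p*) = 0.2475.
(z*)²·p*(1−p*)/E² = 1.643524·0.2475/0.002601 = 156.391.
Rounding up, n = 157.

n = 157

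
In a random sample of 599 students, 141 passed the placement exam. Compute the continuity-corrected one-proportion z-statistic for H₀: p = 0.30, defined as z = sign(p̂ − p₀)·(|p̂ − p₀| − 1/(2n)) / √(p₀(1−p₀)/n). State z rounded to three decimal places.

Sample proportion p̂ = 141/599 = 0.23539. p̂ − p₀ = -0.064608.
1/(2n) = 0.000835.
Corrected numerator: |-0.064608| − 0.000835 = 0.063773.
SE₀ = √(0.30·0.70/599) = 0.018724.
z = −0.063773/0.018724 = -3.406.

z = -3.406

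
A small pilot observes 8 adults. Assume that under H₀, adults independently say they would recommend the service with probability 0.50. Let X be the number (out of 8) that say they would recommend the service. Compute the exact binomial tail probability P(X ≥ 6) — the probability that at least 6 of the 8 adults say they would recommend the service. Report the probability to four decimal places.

X ~ Binomial(n=8, p=0.50).
P(X ≥ 6) = C(8,6)·0.50^6·0.50^2 + C(8,7)·0.50^7·0.50^1 + C(8,8)·0.50^8·0.50^0.
= 0.109375 + 0.031250 + 0.003906 = 0.1445.

P = 0.1445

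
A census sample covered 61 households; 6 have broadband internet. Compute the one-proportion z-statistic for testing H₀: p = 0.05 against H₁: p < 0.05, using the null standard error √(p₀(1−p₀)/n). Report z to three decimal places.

With x = 6 successes in n = 61, p̂ = 0.09836.
SE₀ = √(0.05·0.95/61) = 0.027905.
z = (0.09836 − 0.05)/0.027905 = 0.04836/0.027905 = 1.733.

z = 1.733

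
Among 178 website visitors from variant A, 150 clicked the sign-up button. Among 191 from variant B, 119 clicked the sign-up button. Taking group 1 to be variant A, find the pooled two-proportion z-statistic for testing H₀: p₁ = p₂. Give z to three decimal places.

z = 4.744

Sample proportions: p̂₁ = 150/178 = 0.84270 and p̂₂ = 119/191 = 0.62304.
Pooled p̂ = (150+119)/(178+191) = 269/369 = 0.72900.
Pooled SE = √[0.1975602·0.01085358] ≈ 0.046306.
z = 0.21966/0.046306 = 4.744.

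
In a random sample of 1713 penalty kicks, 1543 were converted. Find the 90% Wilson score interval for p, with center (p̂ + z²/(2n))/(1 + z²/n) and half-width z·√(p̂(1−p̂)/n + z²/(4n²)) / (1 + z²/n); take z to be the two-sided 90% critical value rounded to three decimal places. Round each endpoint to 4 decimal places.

(0.8882, 0.9120)

Here p̂ = 1543/1713 = 0.90076 and z = 1.645 (z² = 2.706025).
Denominator 1 + z²/n = 1 + 2.706025/1713 = 1.001580.
Adjusted center: (0.90076 + z²/(2n))/1.001580 = 0.90013.
Radicand: p̂(1−p̂)/n + z²/(4n²) = 0.000052185 + 0.000000231 = 0.000052416.
Half-width = 1.645·√0.000052416/1.001580 = 0.01189.
CI: 0.90013 ± 0.01189 = (0.8882, 0.9120).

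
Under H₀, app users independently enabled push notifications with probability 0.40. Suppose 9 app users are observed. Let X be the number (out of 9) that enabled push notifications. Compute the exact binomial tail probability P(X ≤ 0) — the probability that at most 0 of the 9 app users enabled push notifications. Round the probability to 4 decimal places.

P = 0.0101

X is binomial with n = 9 and p = 0.40.
P(X ≤ 0) = C(9,0)·0.40^0·0.60^9.
= 0.010078 = 0.0101.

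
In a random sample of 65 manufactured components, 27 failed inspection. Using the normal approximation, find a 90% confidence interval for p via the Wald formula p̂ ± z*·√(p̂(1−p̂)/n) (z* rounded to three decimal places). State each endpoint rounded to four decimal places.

(0.3148, 0.5159)

The sample proportion is 27/65 = 0.41538.
SE(p̂) = √(0.41538·0.58462/65) = 0.061123.
The 90% critical value is z* = 1.645.
Margin = 1.645·0.061123 = 0.10055.
CI: 0.41538 ± 0.10055 = (0.3148, 0.5159).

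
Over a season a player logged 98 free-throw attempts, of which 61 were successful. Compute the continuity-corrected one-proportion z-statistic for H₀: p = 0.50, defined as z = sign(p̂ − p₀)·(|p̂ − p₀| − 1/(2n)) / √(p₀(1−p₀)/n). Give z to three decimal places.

With x = 61 successes in n = 98, p̂ = 0.62245. p̂ − p₀ = 0.122449.
1/(2n) = 0.005102.
Corrected numerator: |0.122449| − 0.005102 = 0.117347.
Null standard error: √(0.50·0.50/98) = √0.002551020 = 0.050508.
z = (+)0.117347/0.050508 = 2.323.

z = 2.323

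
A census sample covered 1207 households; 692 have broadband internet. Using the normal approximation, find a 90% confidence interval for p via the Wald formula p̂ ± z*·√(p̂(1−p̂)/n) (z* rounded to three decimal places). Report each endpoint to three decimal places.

(0.550, 0.597)

Sample proportion p̂ = 692/1207 = 0.57332.
SE = √(p̂(1−p̂)/n) = √(0.244624/1207) = 0.014236.
For 90% confidence, z* = 1.645.
Margin = 1.645·0.014236 = 0.02342.
So the interval runs from 0.550 to 0.597.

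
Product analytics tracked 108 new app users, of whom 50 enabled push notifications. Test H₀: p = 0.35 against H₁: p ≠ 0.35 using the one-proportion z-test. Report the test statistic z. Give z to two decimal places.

p̂ = 50/108 = 0.46296.
SE₀ = √(0.35·0.65/108) = 0.045896.
z = (0.46296 − 0.35)/0.045896 = 0.11296/0.045896 = 2.46.

z = 2.46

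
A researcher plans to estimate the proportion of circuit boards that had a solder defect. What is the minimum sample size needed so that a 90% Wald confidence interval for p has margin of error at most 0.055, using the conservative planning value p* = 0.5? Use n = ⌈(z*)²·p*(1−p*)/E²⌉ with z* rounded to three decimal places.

z* = 1.645 at the 90% level.
p*(1−p*) = 0.50·0.50 = 0.2500.
(z*)²·p*(1−p*)/E² = 2.706025·0.2500/0.003025 = 223.638.
Rounding up, n = 224.

n = 224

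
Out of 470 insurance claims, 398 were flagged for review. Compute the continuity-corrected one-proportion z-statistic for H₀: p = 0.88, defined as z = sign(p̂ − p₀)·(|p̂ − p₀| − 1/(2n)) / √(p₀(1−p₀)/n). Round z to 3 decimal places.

p̂ = 398/470 = 0.84681. p̂ − p₀ = -0.033191.
1/(2n) = 0.001064.
Corrected numerator: |-0.033191| − 0.001064 = 0.032127.
SE₀ = √(0.88·0.12/470) = 0.014989.
z = (−)0.032127/0.014989 = -2.143.

z = -2.143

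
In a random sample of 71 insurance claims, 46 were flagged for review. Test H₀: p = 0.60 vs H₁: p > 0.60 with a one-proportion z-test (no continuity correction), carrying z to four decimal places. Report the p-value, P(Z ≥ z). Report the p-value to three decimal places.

With x = 46 successes in n = 71, p̂ = 0.64789.
SE₀ = √(0.60·0.40/71) = 0.058140.
z = (p̂ − p₀)/SE = (46/71 − 0.60)/0.058140 ≈ 0.8237.
p-value = P(Z ≥ z) with z = 0.8237 → 0.205.

p-value = 0.205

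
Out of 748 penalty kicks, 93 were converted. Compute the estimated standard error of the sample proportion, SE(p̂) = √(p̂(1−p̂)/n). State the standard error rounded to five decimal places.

SE = 0.01206

The sample proportion is 93/748 = 0.12433.
p̂(1−p̂) = 0.108872.
Dividing by n and taking the root: √0.000145551 = 0.01206.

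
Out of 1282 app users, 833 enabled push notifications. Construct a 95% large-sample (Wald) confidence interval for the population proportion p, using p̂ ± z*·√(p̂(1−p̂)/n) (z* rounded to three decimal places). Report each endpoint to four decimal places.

(0.6237, 0.6759)

With x = 833 successes in n = 1282, p̂ = 0.64977.
SE = √(p̂(1−p̂)/n) = √(0.227570/1282) = 0.013323.
For 95% confidence, z* = 1.960.
Margin = 1.960·0.013323 = 0.02611.
So the interval runs from 0.6237 to 0.6759.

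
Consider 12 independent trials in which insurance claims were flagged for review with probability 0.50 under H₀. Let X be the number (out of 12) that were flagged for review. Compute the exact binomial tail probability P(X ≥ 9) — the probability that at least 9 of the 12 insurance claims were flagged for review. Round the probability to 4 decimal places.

X ~ Binomial(n=12, p=0.50).
P(X ≥ 9) = C(12,9)·0.50^9·0.50^3 + C(12,10)·0.50^10·0.50^2 + C(12,11)·0.50^11·0.50^1 + C(12,12)·0.50^12·0.50^0.
= 0.053711 + 0.016113 + 0.002930 + 0.000244 = 0.0730.

P = 0.0730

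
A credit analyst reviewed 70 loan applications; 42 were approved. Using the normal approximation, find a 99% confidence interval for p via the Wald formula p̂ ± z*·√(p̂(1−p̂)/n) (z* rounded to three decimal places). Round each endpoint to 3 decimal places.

p̂ = 42/70 = 0.60000.
SE(p̂) = √(0.60000·0.40000/70) = 0.058554.
For 99% confidence, z* = 2.576.
Margin of error: 2.576 × 0.058554 = 0.15084.
Interval: 0.60000 ± 0.15084 → (0.449, 0.751).

(0.449, 0.751)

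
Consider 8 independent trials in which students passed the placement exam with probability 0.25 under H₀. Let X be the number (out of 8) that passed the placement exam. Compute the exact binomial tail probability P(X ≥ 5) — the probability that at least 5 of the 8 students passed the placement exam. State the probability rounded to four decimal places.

X ~ Binomial(n=8, p=0.25).
P(X ≥ 5) = C(8,5)·0.25^5·0.75^3 + C(8,6)·0.25^6·0.75^2 + C(8,7)·0.25^7·0.75^1 + C(8,8)·0.25^8·0.75^0.
= 0.023071 + 0.003845 + 0.000366 + 0.000015 = 0.0273.

P = 0.0273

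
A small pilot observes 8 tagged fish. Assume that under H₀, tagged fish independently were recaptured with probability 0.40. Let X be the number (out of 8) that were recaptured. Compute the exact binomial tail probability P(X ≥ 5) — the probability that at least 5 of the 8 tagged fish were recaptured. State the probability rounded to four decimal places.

P = 0.1737

X is binomial with n = 8 and p = 0.40.
P(X ≥ 5) = C(8,5)·0.40^5·0.60^3 + C(8,6)·0.40^6·0.60^2 + C(8,7)·0.40^7·0.60^1 + C(8,8)·0.40^8·0.60^0.
= 0.123863 + 0.041288 + 0.007864 + 0.000655 = 0.1737.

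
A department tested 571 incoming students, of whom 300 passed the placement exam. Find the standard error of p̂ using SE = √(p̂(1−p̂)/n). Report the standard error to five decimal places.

SE = 0.02090

p̂ = 300/571 = 0.52539.
p̂(1−p̂) = 0.249355.
SE = √(0.249355/571) = 0.02090.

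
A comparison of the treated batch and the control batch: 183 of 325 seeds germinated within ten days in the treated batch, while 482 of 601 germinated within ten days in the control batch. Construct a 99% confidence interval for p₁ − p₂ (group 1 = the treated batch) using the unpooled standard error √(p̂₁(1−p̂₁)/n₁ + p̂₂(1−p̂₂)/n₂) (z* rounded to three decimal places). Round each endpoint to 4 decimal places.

p̂₁ = 0.56308, p̂₂ = 0.80200, so the observed difference is -0.23892.
SE = √(0.000756989 + 0.000264223) = √0.001021212 = 0.031956.
For 99% confidence, z* = 2.576. Margin of error = 0.08232.
Interval: -0.23892 ± 0.08232 → (-0.3212, -0.1566).

(-0.3212, -0.1566)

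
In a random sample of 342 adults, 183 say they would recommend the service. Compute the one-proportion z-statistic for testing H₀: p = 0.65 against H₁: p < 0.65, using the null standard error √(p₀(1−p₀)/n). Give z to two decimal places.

The sample proportion is 183/342 = 0.53509.
Under H₀, SE = √(p₀(1−p₀)/n) = √(0.65·0.35/342) = √0.000665205 = 0.025792.
Test statistic: z = -0.11491/0.025792 = -4.46.

z = -4.46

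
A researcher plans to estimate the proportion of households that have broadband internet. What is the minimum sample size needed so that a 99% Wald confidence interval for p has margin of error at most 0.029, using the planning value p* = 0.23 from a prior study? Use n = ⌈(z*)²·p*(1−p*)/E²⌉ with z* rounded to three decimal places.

n = 1398

The 99% critical value is z* = 2.576.
p*(1−p*) = 0.1771.
Required n before rounding: 6.635776 × 0.1771 / 0.029² = 1397.379.
Rounding up, n = 1398.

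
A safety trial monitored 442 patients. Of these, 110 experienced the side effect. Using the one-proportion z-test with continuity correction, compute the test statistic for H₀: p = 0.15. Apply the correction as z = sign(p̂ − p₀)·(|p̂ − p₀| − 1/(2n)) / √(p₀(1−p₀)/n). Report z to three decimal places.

p̂ = 110/442 = 0.24887. p̂ − p₀ = 0.098869.
Continuity correction 1/(2n) = 1/884 = 0.001131.
Corrected numerator: |0.098869| − 0.001131 = 0.097738.
Null standard error: √(0.15·0.85/442) = √0.000288462 = 0.016984.
z = (+)0.097738/0.016984 = 5.755.

z = 5.755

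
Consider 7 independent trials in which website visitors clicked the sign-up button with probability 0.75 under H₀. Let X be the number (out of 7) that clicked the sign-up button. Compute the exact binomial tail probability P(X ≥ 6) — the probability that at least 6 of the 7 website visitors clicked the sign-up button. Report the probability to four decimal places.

X ~ Binomial(n=7, p=0.75).
P(X ≥ 6) = C(7,6)·0.75^6·0.25^1 + C(7,7)·0.75^7·0.25^0.
= 0.311462 + 0.133484 = 0.4449.

P = 0.4449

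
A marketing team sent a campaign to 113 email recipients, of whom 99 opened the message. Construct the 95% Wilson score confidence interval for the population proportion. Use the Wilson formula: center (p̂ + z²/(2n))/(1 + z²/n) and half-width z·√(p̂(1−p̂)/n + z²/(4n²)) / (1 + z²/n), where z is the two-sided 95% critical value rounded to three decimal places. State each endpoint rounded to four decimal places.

(0.8027, 0.9247)

p̂ = 99/113 = 0.87611; z = 1.960, so z² = 3.841600.
1 + z²/n = 1.033996.
Adjusted center: (0.87611 + z²/(2n))/1.033996 = 0.86374.
Radicand: p̂(1−p̂)/n + z²/(4n²) = 0.000960568 + 0.000075213 = 0.001035781.
Half-width = 1.960·√0.001035781/1.033996 = 0.06101.
Interval: 0.86374 ± 0.06101 → (0.8027, 0.9247).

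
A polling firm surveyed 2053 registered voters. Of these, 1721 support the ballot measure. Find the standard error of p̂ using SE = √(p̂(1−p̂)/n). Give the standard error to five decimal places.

SE = 0.00813

The sample proportion is 1721/2053 = 0.83829.
p̂(1−p̂) = 0.83829·0.16171 = 0.135560.
SE = √(0.135560/2053) = √0.000066030 = 0.00813.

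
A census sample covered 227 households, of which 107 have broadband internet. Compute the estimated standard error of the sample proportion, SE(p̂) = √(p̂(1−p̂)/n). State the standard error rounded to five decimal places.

SE = 0.03313

Sample proportion p̂ = 107/227 = 0.47137.
p̂(1−p̂) = 0.249180.
SE = √(0.249180/227) = √0.001097709 = 0.03313.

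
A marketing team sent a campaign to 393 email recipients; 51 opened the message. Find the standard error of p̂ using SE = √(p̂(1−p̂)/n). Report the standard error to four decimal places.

SE = 0.0170

p̂ = 51/393 = 0.12977.
p̂(1−p̂) = 0.12977·0.87023 = 0.112930.
SE = √(0.112930/393) = √0.000287354 = 0.0170.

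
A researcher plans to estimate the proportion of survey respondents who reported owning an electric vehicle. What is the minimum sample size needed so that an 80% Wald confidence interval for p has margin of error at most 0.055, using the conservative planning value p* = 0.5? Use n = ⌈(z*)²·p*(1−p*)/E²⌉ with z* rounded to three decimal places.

The 80% critical value is z* = 1.282.
p*(1−p*) = 0.2500.
Required n before rounding: 1.643524 × 0.2500 / 0.055² = 135.828.
Rounding up, n = 136.

n = 136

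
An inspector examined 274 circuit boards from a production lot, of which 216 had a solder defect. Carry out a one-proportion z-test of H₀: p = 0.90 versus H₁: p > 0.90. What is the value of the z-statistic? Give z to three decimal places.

p̂ = 216/274 = 0.78832.
Null standard error: √(0.90·0.10/274) = √0.000328467 = 0.018124.
z = (p̂ − p₀)/SE = (0.78832 − 0.90)/0.018124 = -6.162.

z = -6.162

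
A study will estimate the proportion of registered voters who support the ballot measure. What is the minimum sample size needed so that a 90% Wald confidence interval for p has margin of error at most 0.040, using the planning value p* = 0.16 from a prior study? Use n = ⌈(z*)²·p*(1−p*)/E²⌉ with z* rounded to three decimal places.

The 90% critical value is z* = 1.645.
p*(1−p*) = 0.16·0.84 = 0.1344.
Required n before rounding: 2.706025 × 0.1344 / 0.040² = 227.306.
⌈227.306⌉ = 228.

n = 228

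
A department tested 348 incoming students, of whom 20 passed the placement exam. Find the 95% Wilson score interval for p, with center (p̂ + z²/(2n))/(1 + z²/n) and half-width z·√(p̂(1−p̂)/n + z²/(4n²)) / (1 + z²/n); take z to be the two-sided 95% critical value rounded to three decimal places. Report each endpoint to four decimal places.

(0.0375, 0.0871)

Here p̂ = 20/348 = 0.05747 and z = 1.960 (z² = 3.841600).
Denominator 1 + z²/n = 1 + 3.841600/348 = 1.011039.
Adjusted center: (0.05747 + z²/(2n))/1.011039 = 0.06230.
Radicand: p̂(1−p̂)/n + z²/(4n²) = 0.000155656 + 0.000007930 = 0.000163586.
Half-width = z·√(radicand)/denom = 1.960·0.012790/1.011039 = 0.02479.
So the interval runs from 0.0375 to 0.0871.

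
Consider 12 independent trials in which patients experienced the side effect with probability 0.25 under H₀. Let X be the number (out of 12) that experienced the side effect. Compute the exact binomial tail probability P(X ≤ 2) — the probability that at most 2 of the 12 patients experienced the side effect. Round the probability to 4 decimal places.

P = 0.3907

X is binomial with n = 12 and p = 0.25.
P(X ≤ 2) = C(12,0)·0.25^0·0.75^12 + C(12,1)·0.25^1·0.75^11 + C(12,2)·0.25^2·0.75^10.
= 0.031676 + 0.126705 + 0.232293 = 0.3907.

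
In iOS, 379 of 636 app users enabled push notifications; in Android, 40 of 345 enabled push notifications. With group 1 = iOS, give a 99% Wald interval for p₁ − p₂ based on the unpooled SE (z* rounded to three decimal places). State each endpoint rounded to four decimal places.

(0.4130, 0.5469)

p̂₁ = 379/636 = 0.59591, p̂₂ = 40/345 = 0.11594; p̂₁ − p̂₂ = 0.47997.
SE = √(0.000378618 + 0.000297100) = √0.000675718 = 0.025995.
The 99% critical value is z* = 2.576. Margin = 2.576·0.025995 = 0.06696.
Interval: 0.47997 ± 0.06696 → (0.4130, 0.5469).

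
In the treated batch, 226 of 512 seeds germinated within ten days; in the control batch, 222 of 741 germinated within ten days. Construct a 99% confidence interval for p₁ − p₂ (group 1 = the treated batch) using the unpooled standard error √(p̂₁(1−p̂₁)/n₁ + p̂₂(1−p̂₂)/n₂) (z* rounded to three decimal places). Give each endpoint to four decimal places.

p̂₁ = 226/512 = 0.44141, p̂₂ = 222/741 = 0.29960; p̂₁ − p̂₂ = 0.14181.
SE = √(0.000481576 + 0.000283182) = √0.000764758 = 0.027654.
z* = 2.576 at the 99% level. Margin of error = 0.07124.
So the interval runs from 0.0706 to 0.2130.

(0.0706, 0.2130)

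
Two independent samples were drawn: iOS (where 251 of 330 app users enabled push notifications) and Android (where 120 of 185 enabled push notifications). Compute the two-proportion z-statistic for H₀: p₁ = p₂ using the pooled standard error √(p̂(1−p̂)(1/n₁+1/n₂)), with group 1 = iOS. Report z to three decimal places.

z = 2.716

Sample proportions: p̂₁ = 251/330 = 0.76061 and p̂₂ = 120/185 = 0.64865.
Pooling: p̂ = 371/515 = 0.72039.
Pooled SE = √[0.2014290·0.00843571] ≈ 0.041221.
z = (p̂₁ − p̂₂)/SE = (0.76061 − 0.64865)/0.041221 = 0.11196/0.041221 = 2.716.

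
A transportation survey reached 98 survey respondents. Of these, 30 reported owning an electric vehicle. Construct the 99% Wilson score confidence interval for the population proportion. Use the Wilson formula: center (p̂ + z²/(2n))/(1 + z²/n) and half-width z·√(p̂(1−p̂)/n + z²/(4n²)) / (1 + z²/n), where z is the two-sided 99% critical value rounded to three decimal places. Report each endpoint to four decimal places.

p̂ = 30/98 = 0.30612; z = 2.576, so z² = 6.635776.
1 + z²/n = 1.067712.
Center = (0.30612 + 0.033856)/1.067712 = 0.31842.
Radicand: p̂(1−p̂)/n + z²/(4n²) = 0.002167464 + 0.000172735 = 0.002340199.
Half-width = 2.576·√0.002340199/1.067712 = 0.11671.
So the interval runs from 0.2017 to 0.4351.

(0.2017, 0.4351)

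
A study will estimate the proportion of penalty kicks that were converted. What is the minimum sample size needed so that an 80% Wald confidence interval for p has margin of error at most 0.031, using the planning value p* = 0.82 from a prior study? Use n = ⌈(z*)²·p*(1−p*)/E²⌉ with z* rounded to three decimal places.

n = 253

The 80% critical value is z* = 1.282.
p*(1−p*) = 0.1476.
(z*)²·p*(1−p*)/E² = 1.643524·0.1476/0.000961 = 252.429.
Rounding up, n = 253.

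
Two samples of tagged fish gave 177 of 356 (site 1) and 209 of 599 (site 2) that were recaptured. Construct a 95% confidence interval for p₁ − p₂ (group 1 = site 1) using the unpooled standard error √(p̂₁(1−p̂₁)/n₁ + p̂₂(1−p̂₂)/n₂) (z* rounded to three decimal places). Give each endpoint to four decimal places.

(0.0838, 0.2127)

p̂₁ = 177/356 = 0.49719, p̂₂ = 209/599 = 0.34891; p̂₁ − p̂₂ = 0.14828.
Unpooled SE = √(p̂₁(1−p̂₁)/n₁ + p̂₂(1−p̂₂)/n₂) = √(0.000702225 + 0.000379254) = 0.032886.
z* = 1.960 at the 95% level. Margin = 1.960·0.032886 = 0.06446.
CI: 0.14828 ± 0.06446 = (0.0838, 0.2127).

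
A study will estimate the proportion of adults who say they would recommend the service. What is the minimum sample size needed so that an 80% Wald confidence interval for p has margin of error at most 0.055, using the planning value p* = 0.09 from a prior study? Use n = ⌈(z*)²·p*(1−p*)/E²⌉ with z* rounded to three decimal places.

n = 45

For 80% confidence, z* = 1.282.
p*(1−p*) = 0.0819.
Required n before rounding: 1.643524 × 0.0819 / 0.055² = 44.497.
⌈44.497⌉ = 45.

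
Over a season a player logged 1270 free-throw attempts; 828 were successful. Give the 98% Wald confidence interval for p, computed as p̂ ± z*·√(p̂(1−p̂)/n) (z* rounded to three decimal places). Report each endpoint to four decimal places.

(0.6209, 0.6831)

Sample proportion p̂ = 828/1270 = 0.65197.
Standard error of p̂: √(0.226906/1270) = √0.000178666 = 0.013367.
For 98% confidence, z* = 2.326.
Margin = 2.326·0.013367 = 0.03109.
So the interval runs from 0.6209 to 0.6831.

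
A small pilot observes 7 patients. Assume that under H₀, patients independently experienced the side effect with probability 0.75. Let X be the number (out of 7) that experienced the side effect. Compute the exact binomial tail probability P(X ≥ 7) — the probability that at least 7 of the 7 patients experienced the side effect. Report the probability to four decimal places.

P = 0.1335

X ~ Binomial(n=7, p=0.75).
P(X ≥ 7) = C(7,7)·0.75^7·0.25^0.
= 0.133484 = 0.1335.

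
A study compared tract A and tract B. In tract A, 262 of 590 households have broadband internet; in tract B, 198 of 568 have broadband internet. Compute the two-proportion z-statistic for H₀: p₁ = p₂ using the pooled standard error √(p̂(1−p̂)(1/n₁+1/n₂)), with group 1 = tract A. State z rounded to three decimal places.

Sample proportions: p̂₁ = 262/590 = 0.44407 and p̂₂ = 198/568 = 0.34859.
Pooled p̂ = (262+198)/(590+568) = 460/1158 = 0.39724.
SE = √[p̂(1−p̂)(1/n₁+1/n₂)] = √[0.39724·0.60276·(1/590+1/568)] ≈ 0.028764.
z = (p̂₁ − p̂₂)/SE = (0.44407 − 0.34859)/0.028764 = 0.09548/0.028764 = 3.319.

z = 3.319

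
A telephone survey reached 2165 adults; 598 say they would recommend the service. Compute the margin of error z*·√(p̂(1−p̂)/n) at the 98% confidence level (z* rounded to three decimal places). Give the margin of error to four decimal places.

With x = 598 successes in n = 2165, p̂ = 0.27621.
SE(p̂) = √(0.27621·0.72379/2165) = 0.009609.
z* = 2.326 at the 98% level.
ME = 2.326·0.009609 = 0.0224.

ME = 0.0224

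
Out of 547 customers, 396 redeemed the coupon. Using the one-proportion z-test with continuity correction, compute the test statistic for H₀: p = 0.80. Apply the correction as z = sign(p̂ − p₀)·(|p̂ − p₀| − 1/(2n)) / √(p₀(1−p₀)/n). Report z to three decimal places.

z = -4.393

p̂ = 396/547 = 0.72395. p̂ − p₀ = -0.076051.
Continuity correction 1/(2n) = 1/1094 = 0.000914.
Corrected numerator: |-0.076051| − 0.000914 = 0.075137.
Null standard error: √(0.80·0.20/547) = √0.000292505 = 0.017103.
z = (−)0.075137/0.017103 = -4.393.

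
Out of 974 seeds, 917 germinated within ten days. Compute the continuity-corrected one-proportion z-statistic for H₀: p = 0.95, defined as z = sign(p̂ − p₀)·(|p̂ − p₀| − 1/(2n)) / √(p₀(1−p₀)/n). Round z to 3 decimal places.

z = -1.147

With x = 917 successes in n = 974, p̂ = 0.94148. p̂ − p₀ = -0.008522.
1/(2n) = 0.000513.
Corrected numerator: |-0.008522| − 0.000513 = 0.008009.
Under H₀, SE = √(p₀(1−p₀)/n) = √(0.95·0.05/974) = √0.000048768 = 0.006983.
z = (−)0.008009/0.006983 = -1.147.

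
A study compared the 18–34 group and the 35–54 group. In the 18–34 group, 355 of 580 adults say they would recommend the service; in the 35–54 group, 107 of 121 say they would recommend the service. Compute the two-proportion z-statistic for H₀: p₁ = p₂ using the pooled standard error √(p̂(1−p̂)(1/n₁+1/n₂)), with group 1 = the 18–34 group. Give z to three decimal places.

z = -5.746

p̂₁ = 355/580 = 0.61207, p̂₂ = 107/121 = 0.88430.
Pooling: p̂ = 462/701 = 0.65906.
SE = √[p̂(1−p̂)(1/n₁+1/n₂)] = √[0.65906·0.34094·(1/580+1/121)] ≈ 0.047376.
z = (p̂₁ − p̂₂)/SE = (0.61207 − 0.88430)/0.047376 = -0.27223/0.047376 = -5.746.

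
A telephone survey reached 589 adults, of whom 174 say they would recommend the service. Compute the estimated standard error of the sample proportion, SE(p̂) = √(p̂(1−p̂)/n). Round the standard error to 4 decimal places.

SE = 0.0188

p̂ = 174/589 = 0.29542.
p̂(1−p̂) = 0.29542·0.70458 = 0.208147.
SE = √(0.208147/589) = 0.0188.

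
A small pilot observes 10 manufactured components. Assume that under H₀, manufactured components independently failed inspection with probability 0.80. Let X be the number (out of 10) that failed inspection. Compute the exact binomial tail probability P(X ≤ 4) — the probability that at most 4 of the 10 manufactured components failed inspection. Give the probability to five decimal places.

X is binomial with n = 10 and p = 0.80.
P(X ≤ 4) = Σ_{j=0}^{4} C(10,j)·0.80^j·0.20^{10−j}.
= 0.000000 + 0.000004 + 0.000074 + 0.000786 + 0.005505 = 0.00637.

P = 0.00637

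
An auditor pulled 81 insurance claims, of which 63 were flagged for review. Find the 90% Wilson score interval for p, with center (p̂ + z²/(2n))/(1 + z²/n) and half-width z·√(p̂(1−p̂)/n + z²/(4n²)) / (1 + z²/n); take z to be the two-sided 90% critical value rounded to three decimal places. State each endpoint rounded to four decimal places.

(0.6935, 0.8441)

Here p̂ = 63/81 = 0.77778 and z = 1.645 (z² = 2.706025).
Denominator 1 + z²/n = 1 + 2.706025/81 = 1.033408.
Center = (0.77778 + 0.016704)/1.033408 = 0.76880.
Radicand: p̂(1−p̂)/n + z²/(4n²) = 0.002133821 + 0.000103110 = 0.002236931.
Half-width = z·√(radicand)/denom = 1.645·0.047296/1.033408 = 0.07529.
Interval: 0.76880 ± 0.07529 → (0.6935, 0.8441).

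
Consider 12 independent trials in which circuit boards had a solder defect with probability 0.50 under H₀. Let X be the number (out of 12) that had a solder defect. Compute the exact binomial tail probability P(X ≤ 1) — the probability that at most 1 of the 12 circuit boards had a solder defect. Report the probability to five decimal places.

P = 0.00317

X is binomial with n = 12 and p = 0.50.
P(X ≤ 1) = C(12,0)·0.50^0·0.50^12 + C(12,1)·0.50^1·0.50^11.
= 0.000244 + 0.002930 = 0.00317.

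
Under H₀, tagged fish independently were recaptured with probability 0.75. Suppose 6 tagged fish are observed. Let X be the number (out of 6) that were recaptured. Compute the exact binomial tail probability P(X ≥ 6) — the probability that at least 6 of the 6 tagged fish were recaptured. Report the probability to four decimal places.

X ~ Binomial(n=6, p=0.75).
P(X ≥ 6) = C(6,6)·0.75^6·0.25^0.
= 0.177979 = 0.1780.

P = 0.1780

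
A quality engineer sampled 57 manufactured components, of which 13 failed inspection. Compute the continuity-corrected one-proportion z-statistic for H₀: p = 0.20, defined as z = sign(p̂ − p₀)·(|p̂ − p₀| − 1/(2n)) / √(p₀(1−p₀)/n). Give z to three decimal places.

z = 0.364

With x = 13 successes in n = 57, p̂ = 0.22807. p̂ − p₀ = 0.028070.
Continuity correction 1/(2n) = 1/114 = 0.008772.
Corrected numerator: |0.028070| − 0.008772 = 0.019298.
Under H₀, SE = √(p₀(1−p₀)/n) = √(0.20·0.80/57) = √0.002807018 = 0.052981.
z = +0.019298/0.052981 = 0.364.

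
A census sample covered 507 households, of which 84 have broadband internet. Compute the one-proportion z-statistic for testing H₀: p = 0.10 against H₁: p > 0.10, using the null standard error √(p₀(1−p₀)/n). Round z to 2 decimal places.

p̂ = 84/507 = 0.16568.
Under H₀, SE = √(p₀(1−p₀)/n) = √(0.10·0.90/507) = √0.000177515 = 0.013323.
z = (0.16568 − 0.10)/0.013323 = 0.06568/0.013323 = 4.93.

z = 4.93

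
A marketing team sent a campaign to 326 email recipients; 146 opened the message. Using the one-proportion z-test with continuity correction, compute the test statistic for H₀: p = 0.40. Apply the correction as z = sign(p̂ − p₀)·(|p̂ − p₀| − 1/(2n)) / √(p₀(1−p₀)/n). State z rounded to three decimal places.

z = 1.707

Sample proportion p̂ = 146/326 = 0.44785. p̂ − p₀ = 0.047853.
Continuity correction 1/(2n) = 1/652 = 0.001534.
Corrected numerator: |0.047853| − 0.001534 = 0.046319.
Under H₀, SE = √(p₀(1−p₀)/n) = √(0.40·0.60/326) = √0.000736196 = 0.027133.
z = +0.046319/0.027133 = 1.707.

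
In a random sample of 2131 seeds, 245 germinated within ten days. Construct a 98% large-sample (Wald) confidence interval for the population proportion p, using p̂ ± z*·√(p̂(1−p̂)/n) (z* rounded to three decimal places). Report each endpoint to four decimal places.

(0.0989, 0.1310)

The sample proportion is 245/2131 = 0.11497.
Standard error of p̂: √(0.101752/2131) = √0.000047748 = 0.006910.
z* = 2.326 at the 98% level.
Margin = 2.326·0.006910 = 0.01607.
CI: 0.11497 ± 0.01607 = (0.0989, 0.1310).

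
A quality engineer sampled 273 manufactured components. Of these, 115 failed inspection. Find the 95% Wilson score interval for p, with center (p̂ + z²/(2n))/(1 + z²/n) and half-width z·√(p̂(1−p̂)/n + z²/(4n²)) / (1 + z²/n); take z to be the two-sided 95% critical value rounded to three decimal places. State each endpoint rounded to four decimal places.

(0.3642, 0.4805)

p̂ = 115/273 = 0.42125; z = 1.960, so z² = 3.841600.
Denominator 1 + z²/n = 1 + 3.841600/273 = 1.014072.
Adjusted center: (0.42125 + z²/(2n))/1.014072 = 0.42234.
Radicand: p̂(1−p̂)/n + z²/(4n²) = 0.000893032 + 0.000012886 = 0.000905918.
Half-width = 1.960·√0.000905918/1.014072 = 0.05817.
Interval: 0.42234 ± 0.05817 → (0.3642, 0.4805).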